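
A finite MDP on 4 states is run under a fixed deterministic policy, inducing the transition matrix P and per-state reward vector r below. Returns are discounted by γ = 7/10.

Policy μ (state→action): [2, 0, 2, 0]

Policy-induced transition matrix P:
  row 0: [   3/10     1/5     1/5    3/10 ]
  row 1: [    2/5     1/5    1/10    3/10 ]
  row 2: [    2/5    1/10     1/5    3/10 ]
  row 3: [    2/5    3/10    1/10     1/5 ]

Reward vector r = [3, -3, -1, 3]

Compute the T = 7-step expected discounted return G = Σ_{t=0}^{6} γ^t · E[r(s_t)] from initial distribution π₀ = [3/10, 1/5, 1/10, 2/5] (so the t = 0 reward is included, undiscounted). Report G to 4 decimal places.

G = 3.6667

t=0: π = [0.3000, 0.2000, 0.1000, 0.4000], E[r] = 1.4000, γ^t·E[r] = 1.400000, running G = 1.400000
t=1: π = [0.3700, 0.2300, 0.1400, 0.2600], E[r] = 1.0600, γ^t·E[r] = 0.742000, running G = 2.142000
t=2: π = [0.3630, 0.2120, 0.1510, 0.2740], E[r] = 1.1240, γ^t·E[r] = 0.550760, running G = 2.692760
t=3: π = [0.3637, 0.2123, 0.1514, 0.2726], E[r] = 1.1206, γ^t·E[r] = 0.384366, running G = 3.077126
t=4: π = [0.3636, 0.2121, 0.1515, 0.2727], E[r] = 1.1212, γ^t·E[r] = 0.269210, running G = 3.346336
t=5: π = [0.3636, 0.2121, 0.1515, 0.2727], E[r] = 1.1212, γ^t·E[r] = 0.188441, running G = 3.534777
t=6: π = [0.3636, 0.2121, 0.1515, 0.2727], E[r] = 1.1212, γ^t·E[r] = 0.131910, running G = 3.666686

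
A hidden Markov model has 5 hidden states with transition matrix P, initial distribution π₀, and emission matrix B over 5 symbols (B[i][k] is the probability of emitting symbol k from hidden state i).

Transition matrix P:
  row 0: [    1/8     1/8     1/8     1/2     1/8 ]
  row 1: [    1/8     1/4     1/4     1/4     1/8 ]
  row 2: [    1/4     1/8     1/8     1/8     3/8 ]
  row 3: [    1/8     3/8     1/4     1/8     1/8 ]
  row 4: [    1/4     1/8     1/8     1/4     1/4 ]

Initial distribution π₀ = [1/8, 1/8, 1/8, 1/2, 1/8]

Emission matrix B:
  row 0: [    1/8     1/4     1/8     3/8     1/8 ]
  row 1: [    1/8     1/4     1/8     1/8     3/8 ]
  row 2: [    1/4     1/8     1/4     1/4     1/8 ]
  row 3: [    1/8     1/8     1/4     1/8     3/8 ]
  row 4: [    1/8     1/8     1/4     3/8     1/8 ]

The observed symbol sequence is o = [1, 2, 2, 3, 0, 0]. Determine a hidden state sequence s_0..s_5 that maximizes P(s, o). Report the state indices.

t=0: δ = [3.125e-02, 3.125e-02, 1.562e-02, 6.250e-02, 1.562e-02]  (obs o_0=1)
t=1: δ = [9.766e-04, 2.930e-03, 3.906e-03, 3.906e-03, 1.953e-03]  ψ = [3, 3, 3, 0, 3]  (obs o_1=2)
t=2: δ = [1.221e-04, 1.831e-04, 2.441e-04, 1.831e-04, 3.662e-04]  ψ = [2, 3, 3, 1, 2]  (obs o_2=2)
t=3: δ = [3.433e-05, 8.583e-06, 1.144e-05, 1.144e-05, 3.433e-05]  ψ = [4, 3, 1, 4, 2]  (obs o_3=3)
t=4: δ = [1.073e-06, 5.364e-07, 1.073e-06, 2.146e-06, 1.073e-06]  ψ = [4, 0, 0, 0, 4]  (obs o_4=0)
t=5: δ = [3.353e-08, 1.006e-07, 1.341e-07, 6.706e-08, 5.029e-08]  ψ = [2, 3, 3, 0, 2]  (obs o_5=0)
backtrack: best end state = 2; path = [3, 2, 4, 0, 3, 2]

path = [3, 2, 4, 0, 3, 2]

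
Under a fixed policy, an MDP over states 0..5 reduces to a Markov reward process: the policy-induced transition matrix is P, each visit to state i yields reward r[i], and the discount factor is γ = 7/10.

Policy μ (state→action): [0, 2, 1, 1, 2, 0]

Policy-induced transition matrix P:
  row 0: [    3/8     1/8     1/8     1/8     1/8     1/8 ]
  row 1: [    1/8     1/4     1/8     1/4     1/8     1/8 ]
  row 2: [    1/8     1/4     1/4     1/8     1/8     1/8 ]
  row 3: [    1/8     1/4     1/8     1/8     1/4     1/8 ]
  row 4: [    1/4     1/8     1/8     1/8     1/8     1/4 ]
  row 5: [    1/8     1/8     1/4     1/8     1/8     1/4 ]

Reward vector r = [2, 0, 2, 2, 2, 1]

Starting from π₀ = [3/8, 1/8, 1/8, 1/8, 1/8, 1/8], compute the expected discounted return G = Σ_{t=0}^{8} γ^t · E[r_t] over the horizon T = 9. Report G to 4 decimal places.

t=0: π = [0.3750, 0.1250, 0.1250, 0.1250, 0.1250, 0.1250], E[r] = 1.6250, γ^t·E[r] = 1.625000, running G = 1.625000
t=1: π = [0.2344, 0.1719, 0.1563, 0.1406, 0.1406, 0.1563], E[r] = 1.5000, γ^t·E[r] = 1.050000, running G = 2.675000
t=2: π = [0.2012, 0.1836, 0.1641, 0.1465, 0.1426, 0.1621], E[r] = 1.4707, γ^t·E[r] = 0.720645, running G = 3.395645
t=3: π = [0.1931, 0.1868, 0.1658, 0.1479, 0.1433, 0.1631], E[r] = 1.4634, γ^t·E[r] = 0.501939, running G = 3.897583
t=4: π = [0.1912, 0.1876, 0.1661, 0.1483, 0.1435, 0.1633], E[r] = 1.4616, γ^t·E[r] = 0.350925, running G = 4.248508
t=5: π = [0.1907, 0.1878, 0.1662, 0.1484, 0.1435, 0.1633], E[r] = 1.4611, γ^t·E[r] = 0.245575, running G = 4.494083
t=6: π = [0.1906, 0.1878, 0.1662, 0.1485, 0.1436, 0.1634], E[r] = 1.4610, γ^t·E[r] = 0.171891, running G = 4.665974
t=7: π = [0.1906, 0.1878, 0.1662, 0.1485, 0.1436, 0.1634], E[r] = 1.4610, γ^t·E[r] = 0.120321, running G = 4.786295
t=8: π = [0.1906, 0.1878, 0.1662, 0.1485, 0.1436, 0.1634], E[r] = 1.4610, γ^t·E[r] = 0.084225, running G = 4.870520

G = 4.8705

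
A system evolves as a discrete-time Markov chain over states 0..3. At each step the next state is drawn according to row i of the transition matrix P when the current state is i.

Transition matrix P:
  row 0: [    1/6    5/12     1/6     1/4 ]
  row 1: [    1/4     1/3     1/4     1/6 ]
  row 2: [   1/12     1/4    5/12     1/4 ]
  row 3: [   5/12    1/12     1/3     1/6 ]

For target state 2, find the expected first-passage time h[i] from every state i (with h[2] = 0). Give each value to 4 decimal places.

h = [4.3902, 4.0976, 0.0000, 3.8049]

First-step conditioning: h[2] = 0; for i ≠ 2, h[i] = 1 + Σ_k P[i][k]·h[k].
  h[0] = 1 + 1/6·h[0] + 5/12·h[1] + 1/4·h[3]
  h[1] = 1 + 1/4·h[0] + 1/3·h[1] + 1/6·h[3]
  h[3] = 1 + 5/12·h[0] + 1/12·h[1] + 1/6·h[3]
Solving the 3×3 linear system over states ≠ 2 gives exactly h = [180/41, 168/41, 0, 156/41] (h[2] = 0 is the target).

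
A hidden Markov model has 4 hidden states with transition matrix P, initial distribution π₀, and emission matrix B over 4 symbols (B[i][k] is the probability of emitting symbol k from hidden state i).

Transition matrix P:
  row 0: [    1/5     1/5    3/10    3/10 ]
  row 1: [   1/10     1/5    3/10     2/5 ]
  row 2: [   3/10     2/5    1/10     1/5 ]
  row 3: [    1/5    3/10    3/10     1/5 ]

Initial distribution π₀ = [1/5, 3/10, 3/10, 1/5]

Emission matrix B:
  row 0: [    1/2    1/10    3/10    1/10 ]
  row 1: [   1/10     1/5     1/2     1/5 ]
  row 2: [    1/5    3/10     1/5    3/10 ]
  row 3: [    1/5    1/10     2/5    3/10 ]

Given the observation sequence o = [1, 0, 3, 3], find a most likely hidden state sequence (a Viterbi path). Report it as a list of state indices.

t=0: δ = [2.000e-02, 6.000e-02, 9.000e-02, 2.000e-02]  (obs o_0=1)
t=1: δ = [1.350e-02, 3.600e-03, 3.600e-03, 4.800e-03]  ψ = [2, 2, 1, 1]  (obs o_1=0)
t=2: δ = [2.700e-04, 5.400e-04, 1.215e-03, 1.215e-03]  ψ = [0, 0, 0, 0]  (obs o_2=3)
t=3: δ = [3.645e-05, 9.720e-05, 1.094e-04, 7.290e-05]  ψ = [2, 2, 3, 2]  (obs o_3=3)
backtrack: best end state = 2; path = [2, 0, 3, 2]

path = [2, 0, 3, 2]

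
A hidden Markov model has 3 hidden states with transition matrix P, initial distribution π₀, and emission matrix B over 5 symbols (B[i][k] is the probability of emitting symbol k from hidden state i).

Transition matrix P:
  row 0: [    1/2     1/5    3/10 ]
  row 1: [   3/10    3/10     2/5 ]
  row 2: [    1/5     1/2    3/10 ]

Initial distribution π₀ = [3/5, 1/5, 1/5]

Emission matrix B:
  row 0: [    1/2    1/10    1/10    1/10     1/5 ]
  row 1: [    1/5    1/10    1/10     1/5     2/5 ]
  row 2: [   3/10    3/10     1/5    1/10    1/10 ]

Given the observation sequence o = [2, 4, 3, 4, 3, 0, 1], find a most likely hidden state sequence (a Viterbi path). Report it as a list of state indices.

t=0: δ = [6.000e-02, 2.000e-02, 4.000e-02]  (obs o_0=2)
t=1: δ = [6.000e-03, 8.000e-03, 1.800e-03]  ψ = [0, 2, 0]  (obs o_1=4)
t=2: δ = [3.000e-04, 4.800e-04, 3.200e-04]  ψ = [0, 1, 1]  (obs o_2=3)
t=3: δ = [3.000e-05, 6.400e-05, 1.920e-05]  ψ = [0, 2, 1]  (obs o_3=4)
t=4: δ = [1.920e-06, 3.840e-06, 2.560e-06]  ψ = [1, 1, 1]  (obs o_4=3)
t=5: δ = [5.760e-07, 2.560e-07, 4.608e-07]  ψ = [1, 2, 1]  (obs o_5=0)
t=6: δ = [2.880e-08, 2.304e-08, 5.184e-08]  ψ = [0, 2, 0]  (obs o_6=1)
backtrack: best end state = 2; path = [2, 1, 2, 1, 1, 0, 2]

path = [2, 1, 2, 1, 1, 0, 2]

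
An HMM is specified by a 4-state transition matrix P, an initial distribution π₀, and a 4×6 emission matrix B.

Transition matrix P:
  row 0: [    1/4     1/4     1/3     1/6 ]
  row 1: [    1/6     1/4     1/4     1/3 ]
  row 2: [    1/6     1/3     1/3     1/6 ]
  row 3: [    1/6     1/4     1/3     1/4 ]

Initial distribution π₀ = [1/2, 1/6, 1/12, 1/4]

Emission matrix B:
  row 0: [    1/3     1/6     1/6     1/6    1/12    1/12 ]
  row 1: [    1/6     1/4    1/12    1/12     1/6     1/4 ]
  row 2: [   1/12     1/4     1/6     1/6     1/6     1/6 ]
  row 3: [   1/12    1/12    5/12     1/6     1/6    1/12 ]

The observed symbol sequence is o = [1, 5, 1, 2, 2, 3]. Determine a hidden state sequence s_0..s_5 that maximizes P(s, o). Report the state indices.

path = [0, 2, 1, 3, 3, 2]

t=0: δ = [8.333e-02, 4.167e-02, 2.083e-02, 2.083e-02]  (obs o_0=1)
t=1: δ = [1.736e-03, 5.208e-03, 4.630e-03, 1.157e-03]  ψ = [0, 0, 0, 0]  (obs o_1=5)
t=2: δ = [1.447e-04, 3.858e-04, 3.858e-04, 1.447e-04]  ψ = [1, 2, 2, 1]  (obs o_2=1)
t=3: δ = [1.072e-05, 1.072e-05, 2.143e-05, 5.358e-05]  ψ = [1, 2, 2, 1]  (obs o_3=2)
t=4: δ = [1.488e-06, 1.116e-06, 2.977e-06, 5.582e-06]  ψ = [3, 3, 3, 3]  (obs o_4=2)
t=5: δ = [1.550e-07, 1.163e-07, 3.101e-07, 2.326e-07]  ψ = [3, 3, 3, 3]  (obs o_5=3)
backtrack: best end state = 2; path = [0, 2, 1, 3, 3, 2]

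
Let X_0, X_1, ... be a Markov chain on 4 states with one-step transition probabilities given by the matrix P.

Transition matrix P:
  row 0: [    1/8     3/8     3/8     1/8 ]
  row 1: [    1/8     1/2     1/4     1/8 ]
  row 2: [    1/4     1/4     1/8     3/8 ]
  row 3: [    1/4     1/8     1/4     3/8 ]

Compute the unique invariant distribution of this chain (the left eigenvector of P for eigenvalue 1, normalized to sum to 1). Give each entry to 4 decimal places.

π = [0.1863, 0.3231, 0.2429, 0.2476]

Balance equations π_j = Σ_i π_i·P[i][j]:
  π_0 = 1/8·π_0 + 1/8·π_1 + 1/4·π_2 + 1/4·π_3
  π_1 = 3/8·π_0 + 1/2·π_1 + 1/4·π_2 + 1/8·π_3
  π_2 = 3/8·π_0 + 1/4·π_1 + 1/8·π_2 + 1/4·π_3
  normalize: π_0 + π_1 + π_2 + π_3 = 1
Solving the linear system gives exactly π = [79/424, 137/424, 103/424, 105/424].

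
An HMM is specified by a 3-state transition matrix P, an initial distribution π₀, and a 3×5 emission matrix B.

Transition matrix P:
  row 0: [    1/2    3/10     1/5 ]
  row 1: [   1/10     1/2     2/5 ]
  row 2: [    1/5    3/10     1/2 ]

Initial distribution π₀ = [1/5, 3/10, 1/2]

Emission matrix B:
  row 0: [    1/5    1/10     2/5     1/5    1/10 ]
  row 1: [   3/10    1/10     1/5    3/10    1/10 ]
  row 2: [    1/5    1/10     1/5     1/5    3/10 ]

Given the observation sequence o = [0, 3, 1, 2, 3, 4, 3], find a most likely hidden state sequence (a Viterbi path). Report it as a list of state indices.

t=0: δ = [4.000e-02, 9.000e-02, 1.000e-01]  (obs o_0=0)
t=1: δ = [4.000e-03, 1.350e-02, 1.000e-02]  ψ = [0, 1, 2]  (obs o_1=3)
t=2: δ = [2.000e-04, 6.750e-04, 5.400e-04]  ψ = [0, 1, 1]  (obs o_2=1)
t=3: δ = [4.320e-05, 6.750e-05, 5.400e-05]  ψ = [2, 1, 1]  (obs o_3=2)
t=4: δ = [4.320e-06, 1.013e-05, 5.400e-06]  ψ = [0, 1, 1]  (obs o_4=3)
t=5: δ = [2.160e-07, 5.063e-07, 1.215e-06]  ψ = [0, 1, 1]  (obs o_5=4)
t=6: δ = [4.860e-08, 1.093e-07, 1.215e-07]  ψ = [2, 2, 2]  (obs o_6=3)
backtrack: best end state = 2; path = [1, 1, 1, 1, 1, 2, 2]

path = [1, 1, 1, 1, 1, 2, 2]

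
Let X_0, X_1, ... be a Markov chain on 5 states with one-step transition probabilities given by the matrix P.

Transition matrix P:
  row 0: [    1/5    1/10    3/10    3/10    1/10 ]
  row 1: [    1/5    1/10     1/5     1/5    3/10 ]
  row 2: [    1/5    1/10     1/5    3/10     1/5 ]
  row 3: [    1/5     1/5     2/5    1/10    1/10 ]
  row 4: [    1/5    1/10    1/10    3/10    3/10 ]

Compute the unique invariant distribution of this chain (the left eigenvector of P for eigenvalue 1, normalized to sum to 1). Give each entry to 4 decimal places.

Balance equations π_j = Σ_i π_i·P[i][j]:
  π_0 = 1/5·π_0 + 1/5·π_1 + 1/5·π_2 + 1/5·π_3 + 1/5·π_4
  π_1 = 1/10·π_0 + 1/10·π_1 + 1/10·π_2 + 1/5·π_3 + 1/10·π_4
  π_2 = 3/10·π_0 + 1/5·π_1 + 1/5·π_2 + 2/5·π_3 + 1/10·π_4
  π_3 = 3/10·π_0 + 1/5·π_1 + 3/10·π_2 + 1/10·π_3 + 3/10·π_4
  normalize: π_0 + π_1 + π_2 + π_3 + π_4 = 1
Solving the linear system gives exactly π = [1/5, 15/121, 1357/5445, 29/121, 1019/5445].

π = [0.2000, 0.1240, 0.2492, 0.2397, 0.1871]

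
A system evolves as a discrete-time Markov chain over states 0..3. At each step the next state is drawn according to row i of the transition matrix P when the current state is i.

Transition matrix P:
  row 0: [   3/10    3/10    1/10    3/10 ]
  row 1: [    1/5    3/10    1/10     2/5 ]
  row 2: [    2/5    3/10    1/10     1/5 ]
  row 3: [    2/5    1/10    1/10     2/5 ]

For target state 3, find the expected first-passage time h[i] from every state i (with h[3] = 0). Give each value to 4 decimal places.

h = [3.1250, 2.8125, 3.4375, 0.0000]

First-step conditioning: h[3] = 0; for i ≠ 3, h[i] = 1 + Σ_k P[i][k]·h[k].
  h[0] = 1 + 3/10·h[0] + 3/10·h[1] + 1/10·h[2]
  h[1] = 1 + 1/5·h[0] + 3/10·h[1] + 1/10·h[2]
  h[2] = 1 + 2/5·h[0] + 3/10·h[1] + 1/10·h[2]
Solving the 3×3 linear system over states ≠ 3 gives exactly h = [25/8, 45/16, 55/16, 0] (h[3] = 0 is the target).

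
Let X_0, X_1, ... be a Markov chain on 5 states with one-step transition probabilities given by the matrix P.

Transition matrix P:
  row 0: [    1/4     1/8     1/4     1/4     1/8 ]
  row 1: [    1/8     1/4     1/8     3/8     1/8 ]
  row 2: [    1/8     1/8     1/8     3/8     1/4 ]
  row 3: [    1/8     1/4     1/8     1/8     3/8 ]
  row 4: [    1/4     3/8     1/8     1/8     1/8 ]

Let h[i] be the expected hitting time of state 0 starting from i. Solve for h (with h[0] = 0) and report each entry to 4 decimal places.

First-step conditioning: h[0] = 0; for i ≠ 0, h[i] = 1 + Σ_k P[i][k]·h[k].
  h[1] = 1 + 1/4·h[1] + 1/8·h[2] + 3/8·h[3] + 1/8·h[4]
  h[2] = 1 + 1/8·h[1] + 1/8·h[2] + 3/8·h[3] + 1/4·h[4]
  h[3] = 1 + 1/4·h[1] + 1/8·h[2] + 1/8·h[3] + 3/8·h[4]
  h[4] = 1 + 3/8·h[1] + 1/8·h[2] + 1/8·h[3] + 1/8·h[4]
Solving the 4×4 linear system over states ≠ 0 gives exactly h = [0, 896/135, 2648/405, 2624/405, 2368/405] (h[0] = 0 is the target).

h = [0.0000, 6.6370, 6.5383, 6.4790, 5.8469]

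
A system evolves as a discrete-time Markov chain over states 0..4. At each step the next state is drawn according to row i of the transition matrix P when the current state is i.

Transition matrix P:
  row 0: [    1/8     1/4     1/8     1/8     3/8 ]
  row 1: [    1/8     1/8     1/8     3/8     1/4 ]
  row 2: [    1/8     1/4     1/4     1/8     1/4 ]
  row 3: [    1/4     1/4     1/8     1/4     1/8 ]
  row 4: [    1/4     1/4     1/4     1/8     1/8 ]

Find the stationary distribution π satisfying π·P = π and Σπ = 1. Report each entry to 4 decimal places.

Balance equations π_j = Σ_i π_i·P[i][j]:
  π_0 = 1/8·π_0 + 1/8·π_1 + 1/8·π_2 + 1/4·π_3 + 1/4·π_4
  π_1 = 1/4·π_0 + 1/8·π_1 + 1/4·π_2 + 1/4·π_3 + 1/4·π_4
  π_2 = 1/8·π_0 + 1/8·π_1 + 1/4·π_2 + 1/8·π_3 + 1/4·π_4
  π_3 = 1/8·π_0 + 3/8·π_1 + 1/8·π_2 + 1/4·π_3 + 1/8·π_4
  normalize: π_0 + π_1 + π_2 + π_3 + π_4 = 1
Solving the linear system gives exactly π = [797/4473, 2/9, 779/4473, 13/63, 140/639].

π = [0.1782, 0.2222, 0.1742, 0.2063, 0.2191]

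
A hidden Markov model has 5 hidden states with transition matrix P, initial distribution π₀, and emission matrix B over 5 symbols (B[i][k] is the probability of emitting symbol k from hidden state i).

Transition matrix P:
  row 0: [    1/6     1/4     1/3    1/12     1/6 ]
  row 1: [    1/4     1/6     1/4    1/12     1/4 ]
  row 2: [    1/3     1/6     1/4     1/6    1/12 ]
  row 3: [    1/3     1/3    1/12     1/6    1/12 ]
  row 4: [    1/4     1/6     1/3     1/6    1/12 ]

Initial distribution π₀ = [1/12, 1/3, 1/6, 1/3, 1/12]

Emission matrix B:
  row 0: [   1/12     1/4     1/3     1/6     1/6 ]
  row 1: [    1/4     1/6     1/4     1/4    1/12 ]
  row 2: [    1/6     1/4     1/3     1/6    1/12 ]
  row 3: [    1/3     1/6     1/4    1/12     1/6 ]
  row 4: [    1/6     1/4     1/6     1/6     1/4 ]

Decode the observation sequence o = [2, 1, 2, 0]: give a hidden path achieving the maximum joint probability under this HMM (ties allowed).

path = [3, 0, 2, 3]

t=0: δ = [2.778e-02, 8.333e-02, 5.556e-02, 8.333e-02, 1.389e-02]  (obs o_0=2)
t=1: δ = [6.944e-03, 4.630e-03, 5.208e-03, 2.315e-03, 5.208e-03]  ψ = [3, 3, 1, 3, 1]  (obs o_1=1)
t=2: δ = [5.787e-04, 4.340e-04, 7.716e-04, 2.170e-04, 1.929e-04]  ψ = [2, 0, 0, 2, 0]  (obs o_2=2)
t=3: δ = [2.143e-05, 3.617e-05, 3.215e-05, 4.287e-05, 1.808e-05]  ψ = [2, 0, 0, 2, 1]  (obs o_3=0)
backtrack: best end state = 3; path = [3, 0, 2, 3]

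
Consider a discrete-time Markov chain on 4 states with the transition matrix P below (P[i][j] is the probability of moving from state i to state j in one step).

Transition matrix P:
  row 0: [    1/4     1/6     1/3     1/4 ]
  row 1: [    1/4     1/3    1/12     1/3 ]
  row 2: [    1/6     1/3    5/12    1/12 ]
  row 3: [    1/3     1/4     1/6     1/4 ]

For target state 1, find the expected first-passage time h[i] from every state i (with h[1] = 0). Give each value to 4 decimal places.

h = [4.2082, 0.0000, 3.4849, 3.9781]

First-step conditioning: h[1] = 0; for i ≠ 1, h[i] = 1 + Σ_k P[i][k]·h[k].
  h[0] = 1 + 1/4·h[0] + 1/3·h[2] + 1/4·h[3]
  h[2] = 1 + 1/6·h[0] + 5/12·h[2] + 1/12·h[3]
  h[3] = 1 + 1/3·h[0] + 1/6·h[2] + 1/4·h[3]
Solving the 3×3 linear system over states ≠ 1 gives exactly h = [1536/365, 0, 1272/365, 1452/365] (h[1] = 0 is the target).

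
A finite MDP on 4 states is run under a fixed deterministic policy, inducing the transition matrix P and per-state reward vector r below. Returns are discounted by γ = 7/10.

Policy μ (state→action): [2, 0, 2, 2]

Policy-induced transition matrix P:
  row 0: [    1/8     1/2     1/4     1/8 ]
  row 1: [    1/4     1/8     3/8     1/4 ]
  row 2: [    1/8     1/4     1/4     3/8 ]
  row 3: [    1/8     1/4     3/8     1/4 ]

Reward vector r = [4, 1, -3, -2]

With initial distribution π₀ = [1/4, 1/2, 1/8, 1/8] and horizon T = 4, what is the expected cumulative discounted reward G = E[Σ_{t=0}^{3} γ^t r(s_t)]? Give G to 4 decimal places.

t=0: π = [0.2500, 0.5000, 0.1250, 0.1250], E[r] = 0.8750, γ^t·E[r] = 0.875000, running G = 0.875000
t=1: π = [0.1875, 0.2500, 0.3281, 0.2344], E[r] = -0.4531, γ^t·E[r] = -0.317188, running G = 0.557813
t=2: π = [0.1563, 0.2656, 0.3105, 0.2676], E[r] = -0.5762, γ^t·E[r] = -0.282324, running G = 0.275488
t=3: π = [0.1582, 0.2559, 0.3167, 0.2693], E[r] = -0.5999, γ^t·E[r] = -0.205750, running G = 0.069739

G = 0.0697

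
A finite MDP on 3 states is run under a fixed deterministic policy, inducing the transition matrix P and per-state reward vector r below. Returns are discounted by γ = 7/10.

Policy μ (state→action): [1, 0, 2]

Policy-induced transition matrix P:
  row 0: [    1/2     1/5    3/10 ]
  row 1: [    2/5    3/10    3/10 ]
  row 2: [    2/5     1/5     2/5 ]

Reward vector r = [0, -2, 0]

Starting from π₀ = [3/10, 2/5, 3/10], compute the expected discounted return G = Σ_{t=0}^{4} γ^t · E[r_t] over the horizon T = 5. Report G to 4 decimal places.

G = -1.6148

t=0: π = [0.3000, 0.4000, 0.3000], E[r] = -0.8000, γ^t·E[r] = -0.800000, running G = -0.800000
t=1: π = [0.4300, 0.2400, 0.3300], E[r] = -0.4800, γ^t·E[r] = -0.336000, running G = -1.136000
t=2: π = [0.4430, 0.2240, 0.3330], E[r] = -0.4480, γ^t·E[r] = -0.219520, running G = -1.355520
t=3: π = [0.4443, 0.2224, 0.3333], E[r] = -0.4448, γ^t·E[r] = -0.152566, running G = -1.508086
t=4: π = [0.4444, 0.2222, 0.3333], E[r] = -0.4445, γ^t·E[r] = -0.106720, running G = -1.614806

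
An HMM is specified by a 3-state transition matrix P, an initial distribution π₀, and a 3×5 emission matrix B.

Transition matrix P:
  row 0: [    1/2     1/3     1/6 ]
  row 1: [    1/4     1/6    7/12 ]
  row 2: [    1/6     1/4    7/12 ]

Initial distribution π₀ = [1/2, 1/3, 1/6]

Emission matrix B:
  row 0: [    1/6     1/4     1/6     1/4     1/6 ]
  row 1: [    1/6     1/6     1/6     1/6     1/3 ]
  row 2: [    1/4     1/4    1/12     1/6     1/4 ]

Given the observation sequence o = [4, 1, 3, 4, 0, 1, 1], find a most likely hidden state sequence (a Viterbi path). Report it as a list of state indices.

path = [1, 2, 2, 2, 2, 2, 2]

t=0: δ = [8.333e-02, 1.111e-01, 4.167e-02]  (obs o_0=4)
t=1: δ = [1.042e-02, 4.630e-03, 1.620e-02]  ψ = [0, 0, 1]  (obs o_1=1)
t=2: δ = [1.302e-03, 6.752e-04, 1.575e-03]  ψ = [0, 2, 2]  (obs o_2=3)
t=3: δ = [1.085e-04, 1.447e-04, 2.297e-04]  ψ = [0, 0, 2]  (obs o_3=4)
t=4: δ = [9.042e-06, 9.573e-06, 3.350e-05]  ψ = [0, 2, 2]  (obs o_4=0)
t=5: δ = [1.396e-06, 1.396e-06, 4.886e-06]  ψ = [2, 2, 2]  (obs o_5=1)
t=6: δ = [2.036e-07, 2.036e-07, 7.125e-07]  ψ = [2, 2, 2]  (obs o_6=1)
backtrack: best end state = 2; path = [1, 2, 2, 2, 2, 2, 2]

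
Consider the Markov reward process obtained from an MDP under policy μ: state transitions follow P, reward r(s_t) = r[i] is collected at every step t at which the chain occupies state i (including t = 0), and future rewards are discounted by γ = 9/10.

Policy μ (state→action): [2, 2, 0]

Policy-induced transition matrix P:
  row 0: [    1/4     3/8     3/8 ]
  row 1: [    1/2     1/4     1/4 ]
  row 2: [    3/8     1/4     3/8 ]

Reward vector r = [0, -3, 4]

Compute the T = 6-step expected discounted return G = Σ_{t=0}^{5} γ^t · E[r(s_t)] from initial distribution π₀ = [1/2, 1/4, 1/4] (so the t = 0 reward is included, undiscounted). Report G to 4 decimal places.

t=0: π = [0.5000, 0.2500, 0.2500], E[r] = 0.2500, γ^t·E[r] = 0.250000, running G = 0.250000
t=1: π = [0.3438, 0.3125, 0.3438], E[r] = 0.4375, γ^t·E[r] = 0.393750, running G = 0.643750
t=2: π = [0.3711, 0.2930, 0.3359], E[r] = 0.4648, γ^t·E[r] = 0.376523, running G = 1.020273
t=3: π = [0.3652, 0.2964, 0.3384], E[r] = 0.4644, γ^t·E[r] = 0.338515, running G = 1.358789
t=4: π = [0.3664, 0.2957, 0.3380], E[r] = 0.4648, γ^t·E[r] = 0.304984, running G = 1.663773
t=5: π = [0.3662, 0.2958, 0.3380], E[r] = 0.4648, γ^t·E[r] = 0.274445, running G = 1.938218

G = 1.9382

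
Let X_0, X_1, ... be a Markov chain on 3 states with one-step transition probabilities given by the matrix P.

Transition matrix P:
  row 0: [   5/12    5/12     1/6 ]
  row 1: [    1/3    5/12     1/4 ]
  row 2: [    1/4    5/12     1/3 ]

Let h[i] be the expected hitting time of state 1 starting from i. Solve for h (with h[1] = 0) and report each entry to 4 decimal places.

h = [2.4000, 0.0000, 2.4000]

First-step conditioning: h[1] = 0; for i ≠ 1, h[i] = 1 + Σ_k P[i][k]·h[k].
  h[0] = 1 + 5/12·h[0] + 1/6·h[2]
  h[2] = 1 + 1/4·h[0] + 1/3·h[2]
Solving the 2×2 linear system over states ≠ 1 gives exactly h = [12/5, 0, 12/5] (h[1] = 0 is the target).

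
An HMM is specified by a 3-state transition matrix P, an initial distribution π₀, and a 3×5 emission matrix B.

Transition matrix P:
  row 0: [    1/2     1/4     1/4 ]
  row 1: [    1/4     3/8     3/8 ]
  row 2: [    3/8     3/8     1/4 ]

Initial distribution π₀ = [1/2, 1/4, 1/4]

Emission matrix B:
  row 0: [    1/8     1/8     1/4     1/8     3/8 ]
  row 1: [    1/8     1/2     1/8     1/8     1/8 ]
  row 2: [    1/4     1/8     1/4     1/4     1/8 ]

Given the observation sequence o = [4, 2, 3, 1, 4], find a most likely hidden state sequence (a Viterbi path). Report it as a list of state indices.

t=0: δ = [1.875e-01, 3.125e-02, 3.125e-02]  (obs o_0=4)
t=1: δ = [2.344e-02, 5.859e-03, 1.172e-02]  ψ = [0, 0, 0]  (obs o_1=2)
t=2: δ = [1.465e-03, 7.324e-04, 1.465e-03]  ψ = [0, 0, 0]  (obs o_2=3)
t=3: δ = [9.155e-05, 2.747e-04, 4.578e-05]  ψ = [0, 2, 0]  (obs o_3=1)
t=4: δ = [2.575e-05, 1.287e-05, 1.287e-05]  ψ = [1, 1, 1]  (obs o_4=4)
backtrack: best end state = 0; path = [0, 0, 2, 1, 0]

path = [0, 0, 2, 1, 0]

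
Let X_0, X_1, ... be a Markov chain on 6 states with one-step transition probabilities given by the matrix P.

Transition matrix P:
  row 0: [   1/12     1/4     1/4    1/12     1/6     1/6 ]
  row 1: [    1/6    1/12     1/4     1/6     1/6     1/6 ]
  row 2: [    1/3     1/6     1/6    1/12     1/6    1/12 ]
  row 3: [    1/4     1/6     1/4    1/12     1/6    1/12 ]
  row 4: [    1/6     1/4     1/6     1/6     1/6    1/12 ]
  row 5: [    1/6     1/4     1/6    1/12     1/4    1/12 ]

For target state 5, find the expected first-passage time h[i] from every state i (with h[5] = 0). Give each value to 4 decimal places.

h = [7.9879, 8.0351, 8.5987, 8.6496, 8.6578, 0.0000]

First-step conditioning: h[5] = 0; for i ≠ 5, h[i] = 1 + Σ_k P[i][k]·h[k].
  h[0] = 1 + 1/12·h[0] + 1/4·h[1] + 1/4·h[2] + 1/12·h[3] + 1/6·h[4]
  h[1] = 1 + 1/6·h[0] + 1/12·h[1] + 1/4·h[2] + 1/6·h[3] + 1/6·h[4]
  h[2] = 1 + 1/3·h[0] + 1/6·h[1] + 1/6·h[2] + 1/12·h[3] + 1/6·h[4]
  h[3] = 1 + 1/4·h[0] + 1/6·h[1] + 1/4·h[2] + 1/12·h[3] + 1/6·h[4]
  h[4] = 1 + 1/6·h[0] + 1/4·h[1] + 1/6·h[2] + 1/6·h[3] + 1/6·h[4]
Solving the 5×5 linear system over states ≠ 5 gives exactly h = [52728/6601, 53040/6601, 56760/6601, 57096/6601, 57150/6601, 0] (h[5] = 0 is the target).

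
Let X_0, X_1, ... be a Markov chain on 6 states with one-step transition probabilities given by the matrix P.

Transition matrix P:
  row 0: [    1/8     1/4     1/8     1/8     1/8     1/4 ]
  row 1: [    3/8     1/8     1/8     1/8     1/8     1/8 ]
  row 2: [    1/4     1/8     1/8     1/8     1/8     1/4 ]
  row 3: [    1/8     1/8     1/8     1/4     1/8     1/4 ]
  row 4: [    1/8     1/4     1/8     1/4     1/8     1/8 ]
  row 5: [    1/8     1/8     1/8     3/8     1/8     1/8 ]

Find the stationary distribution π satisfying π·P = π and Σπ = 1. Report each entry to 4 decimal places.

Balance equations π_j = Σ_i π_i·P[i][j]:
  π_0 = 1/8·π_0 + 3/8·π_1 + 1/4·π_2 + 1/8·π_3 + 1/8·π_4 + 1/8·π_5
  π_1 = 1/4·π_0 + 1/8·π_1 + 1/8·π_2 + 1/8·π_3 + 1/4·π_4 + 1/8·π_5
  π_2 = 1/8·π_0 + 1/8·π_1 + 1/8·π_2 + 1/8·π_3 + 1/8·π_4 + 1/8·π_5
  π_3 = 1/8·π_0 + 1/8·π_1 + 1/8·π_2 + 1/4·π_3 + 1/4·π_4 + 3/8·π_5
  π_4 = 1/8·π_0 + 1/8·π_1 + 1/8·π_2 + 1/8·π_3 + 1/8·π_4 + 1/8·π_5
  normalize: π_0 + π_1 + π_2 + π_3 + π_4 + π_5 = 1
Solving the linear system gives exactly π = [45/248, 81/496, 1/8, 20/93, 1/8, 283/1488].

π = [0.1815, 0.1633, 0.1250, 0.2151, 0.1250, 0.1902]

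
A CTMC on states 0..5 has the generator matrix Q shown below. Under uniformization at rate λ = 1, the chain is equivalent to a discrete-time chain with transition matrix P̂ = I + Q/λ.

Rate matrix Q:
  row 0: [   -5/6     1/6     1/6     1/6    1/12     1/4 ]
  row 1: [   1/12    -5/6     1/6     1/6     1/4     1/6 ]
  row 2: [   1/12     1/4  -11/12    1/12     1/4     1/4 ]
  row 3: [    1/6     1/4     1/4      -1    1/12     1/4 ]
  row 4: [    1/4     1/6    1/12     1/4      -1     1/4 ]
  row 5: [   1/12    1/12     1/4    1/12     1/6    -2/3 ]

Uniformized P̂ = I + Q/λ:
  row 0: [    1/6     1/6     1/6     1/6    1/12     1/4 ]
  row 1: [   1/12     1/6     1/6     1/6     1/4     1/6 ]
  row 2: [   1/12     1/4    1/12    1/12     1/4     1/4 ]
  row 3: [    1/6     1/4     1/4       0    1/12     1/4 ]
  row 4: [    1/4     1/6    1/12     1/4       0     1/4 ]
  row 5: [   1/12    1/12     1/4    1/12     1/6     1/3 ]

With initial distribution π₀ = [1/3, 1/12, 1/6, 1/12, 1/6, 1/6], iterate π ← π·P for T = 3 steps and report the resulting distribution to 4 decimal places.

t=0: π = [0.3333, 0.0833, 0.1667, 0.0833, 0.1667, 0.1667]
t=1: π = [0.1458, 0.1736, 0.1597, 0.1389, 0.1250, 0.2569]
t=2: π = [0.1279, 0.1701, 0.1759, 0.1192, 0.1499, 0.2569]
t=3: π = [0.1289, 0.1698, 0.1709, 0.1232, 0.1499, 0.2572]

π = [0.1289, 0.1698, 0.1709, 0.1232, 0.1499, 0.2572]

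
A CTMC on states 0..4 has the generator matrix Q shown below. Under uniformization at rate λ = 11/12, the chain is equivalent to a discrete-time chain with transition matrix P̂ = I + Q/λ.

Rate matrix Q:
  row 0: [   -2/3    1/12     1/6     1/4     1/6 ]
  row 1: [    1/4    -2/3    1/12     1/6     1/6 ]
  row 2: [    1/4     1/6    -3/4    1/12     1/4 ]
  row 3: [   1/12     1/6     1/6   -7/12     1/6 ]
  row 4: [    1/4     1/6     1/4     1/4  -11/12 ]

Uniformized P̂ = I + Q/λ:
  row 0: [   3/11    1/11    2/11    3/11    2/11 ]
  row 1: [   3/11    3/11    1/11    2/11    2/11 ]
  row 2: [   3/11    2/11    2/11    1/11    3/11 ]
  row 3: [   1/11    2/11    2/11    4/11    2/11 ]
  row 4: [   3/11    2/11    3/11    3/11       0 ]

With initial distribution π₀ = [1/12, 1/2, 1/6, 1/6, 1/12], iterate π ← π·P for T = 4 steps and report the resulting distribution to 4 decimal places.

π = [0.2279, 0.1772, 0.1811, 0.2463, 0.1675]

t=0: π = [0.0833, 0.5000, 0.1667, 0.1667, 0.0833]
t=1: π = [0.2424, 0.2197, 0.1439, 0.2121, 0.1818]
t=2: π = [0.2342, 0.1798, 0.1784, 0.2459, 0.1618]
t=3: π = [0.2280, 0.1769, 0.1802, 0.2463, 0.1686]
t=4: π = [0.2279, 0.1772, 0.1811, 0.2463, 0.1675]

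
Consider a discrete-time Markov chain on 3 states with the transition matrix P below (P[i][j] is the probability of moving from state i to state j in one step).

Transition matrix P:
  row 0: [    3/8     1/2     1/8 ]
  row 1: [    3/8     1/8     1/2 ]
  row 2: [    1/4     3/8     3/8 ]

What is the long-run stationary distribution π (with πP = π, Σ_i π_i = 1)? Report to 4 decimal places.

Balance equations π_j = Σ_i π_i·P[i][j]:
  π_0 = 3/8·π_0 + 3/8·π_1 + 1/4·π_2
  π_1 = 1/2·π_0 + 1/8·π_1 + 3/8·π_2
  normalize: π_0 + π_1 + π_2 = 1
Solving the linear system gives exactly π = [1/3, 1/3, 1/3].

π = [0.3333, 0.3333, 0.3333]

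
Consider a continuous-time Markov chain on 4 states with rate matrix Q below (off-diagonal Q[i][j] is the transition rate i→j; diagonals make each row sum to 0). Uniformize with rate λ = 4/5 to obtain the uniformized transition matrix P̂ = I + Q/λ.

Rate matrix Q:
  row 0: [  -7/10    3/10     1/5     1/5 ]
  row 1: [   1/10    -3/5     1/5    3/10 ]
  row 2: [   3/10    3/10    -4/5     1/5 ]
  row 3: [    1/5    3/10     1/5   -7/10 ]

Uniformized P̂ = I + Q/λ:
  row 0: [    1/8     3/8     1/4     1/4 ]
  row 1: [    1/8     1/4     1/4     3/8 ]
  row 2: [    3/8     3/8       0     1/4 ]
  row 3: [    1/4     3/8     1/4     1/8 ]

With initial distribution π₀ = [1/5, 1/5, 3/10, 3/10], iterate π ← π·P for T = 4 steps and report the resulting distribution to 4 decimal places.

t=0: π = [0.2000, 0.2000, 0.3000, 0.3000]
t=1: π = [0.2375, 0.3500, 0.1750, 0.2375]
t=2: π = [0.1984, 0.3313, 0.2063, 0.2641]
t=3: π = [0.2096, 0.3336, 0.1984, 0.2584]
t=4: π = [0.2069, 0.3333, 0.2004, 0.2594]

π = [0.2069, 0.3333, 0.2004, 0.2594]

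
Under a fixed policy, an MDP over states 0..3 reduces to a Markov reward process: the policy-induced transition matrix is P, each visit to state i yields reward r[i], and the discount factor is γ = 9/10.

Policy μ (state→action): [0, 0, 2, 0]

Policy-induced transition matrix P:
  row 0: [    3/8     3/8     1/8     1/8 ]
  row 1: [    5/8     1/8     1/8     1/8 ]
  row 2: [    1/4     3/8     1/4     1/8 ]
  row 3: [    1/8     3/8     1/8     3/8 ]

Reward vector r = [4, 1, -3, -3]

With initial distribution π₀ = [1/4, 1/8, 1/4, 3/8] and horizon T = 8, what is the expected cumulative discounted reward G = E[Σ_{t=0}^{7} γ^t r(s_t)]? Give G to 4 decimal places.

t=0: π = [0.2500, 0.1250, 0.2500, 0.3750], E[r] = -0.7500, γ^t·E[r] = -0.750000, running G = -0.750000
t=1: π = [0.2813, 0.3438, 0.1563, 0.2188], E[r] = 0.3438, γ^t·E[r] = 0.309375, running G = -0.440625
t=2: π = [0.3867, 0.2891, 0.1445, 0.1797], E[r] = 0.8633, γ^t·E[r] = 0.699258, running G = 0.258633
t=3: π = [0.3843, 0.3027, 0.1431, 0.1699], E[r] = 0.9009, γ^t·E[r] = 0.656741, running G = 0.915374
t=4: π = [0.3903, 0.2993, 0.1429, 0.1675], E[r] = 0.9295, γ^t·E[r] = 0.609848, running G = 1.525221
t=5: π = [0.3901, 0.3002, 0.1429, 0.1669], E[r] = 0.9314, γ^t·E[r] = 0.549967, running G = 2.075188
t=6: π = [0.3905, 0.3000, 0.1429, 0.1667], E[r] = 0.9331, γ^t·E[r] = 0.495889, running G = 2.571077
t=7: π = [0.3905, 0.3000, 0.1429, 0.1667], E[r] = 0.9332, γ^t·E[r] = 0.446352, running G = 3.017430

G = 3.0174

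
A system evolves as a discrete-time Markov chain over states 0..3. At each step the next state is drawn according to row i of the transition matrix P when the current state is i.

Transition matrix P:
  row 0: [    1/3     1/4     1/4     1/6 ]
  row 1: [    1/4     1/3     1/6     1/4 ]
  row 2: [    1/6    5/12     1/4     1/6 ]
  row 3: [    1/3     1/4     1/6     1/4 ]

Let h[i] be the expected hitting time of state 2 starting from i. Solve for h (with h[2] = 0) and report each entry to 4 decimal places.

First-step conditioning: h[2] = 0; for i ≠ 2, h[i] = 1 + Σ_k P[i][k]·h[k].
  h[0] = 1 + 1/3·h[0] + 1/4·h[1] + 1/6·h[3]
  h[1] = 1 + 1/4·h[0] + 1/3·h[1] + 1/4·h[3]
  h[3] = 1 + 1/3·h[0] + 1/4·h[1] + 1/4·h[3]
Solving the 3×3 linear system over states ≠ 2 gives exactly h = [1452/305, 1596/305, 0, 1584/305] (h[2] = 0 is the target).

h = [4.7607, 5.2328, 0.0000, 5.1934]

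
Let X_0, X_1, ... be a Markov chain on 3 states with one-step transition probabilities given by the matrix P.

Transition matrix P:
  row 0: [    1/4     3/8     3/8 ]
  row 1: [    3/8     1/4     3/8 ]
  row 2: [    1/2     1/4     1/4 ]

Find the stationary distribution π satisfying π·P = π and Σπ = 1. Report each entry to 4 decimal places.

π = [0.3704, 0.2963, 0.3333]

Balance equations π_j = Σ_i π_i·P[i][j]:
  π_0 = 1/4·π_0 + 3/8·π_1 + 1/2·π_2
  π_1 = 3/8·π_0 + 1/4·π_1 + 1/4·π_2
  normalize: π_0 + π_1 + π_2 = 1
Solving the linear system gives exactly π = [10/27, 8/27, 1/3].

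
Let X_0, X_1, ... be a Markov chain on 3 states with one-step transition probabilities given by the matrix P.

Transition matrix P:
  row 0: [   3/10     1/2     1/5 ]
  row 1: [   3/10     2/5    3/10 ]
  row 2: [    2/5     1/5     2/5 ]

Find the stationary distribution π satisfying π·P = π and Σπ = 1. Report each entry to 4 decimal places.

π = [0.3297, 0.3736, 0.2967]

Balance equations π_j = Σ_i π_i·P[i][j]:
  π_0 = 3/10·π_0 + 3/10·π_1 + 2/5·π_2
  π_1 = 1/2·π_0 + 2/5·π_1 + 1/5·π_2
  normalize: π_0 + π_1 + π_2 = 1
Solving the linear system gives exactly π = [30/91, 34/91, 27/91].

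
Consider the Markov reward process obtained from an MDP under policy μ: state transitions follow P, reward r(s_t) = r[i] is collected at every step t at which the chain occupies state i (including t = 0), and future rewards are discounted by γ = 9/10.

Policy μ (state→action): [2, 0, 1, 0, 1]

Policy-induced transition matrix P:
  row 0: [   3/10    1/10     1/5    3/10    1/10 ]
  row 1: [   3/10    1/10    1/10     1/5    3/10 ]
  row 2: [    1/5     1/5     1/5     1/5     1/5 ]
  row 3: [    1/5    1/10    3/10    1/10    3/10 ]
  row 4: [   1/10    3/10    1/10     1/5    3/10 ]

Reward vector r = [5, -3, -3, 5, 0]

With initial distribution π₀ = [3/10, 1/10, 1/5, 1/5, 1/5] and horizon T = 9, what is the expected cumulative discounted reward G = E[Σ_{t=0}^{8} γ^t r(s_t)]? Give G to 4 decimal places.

t=0: π = [0.3000, 0.1000, 0.2000, 0.2000, 0.2000], E[r] = 1.6000, γ^t·E[r] = 1.600000, running G = 1.600000
t=1: π = [0.2200, 0.1600, 0.1900, 0.2100, 0.2200], E[r] = 1.1000, γ^t·E[r] = 0.990000, running G = 2.590000
t=2: π = [0.2160, 0.1630, 0.1830, 0.2010, 0.2370], E[r] = 1.0470, γ^t·E[r] = 0.848070, running G = 3.438070
t=3: π = [0.2142, 0.1657, 0.1801, 0.2015, 0.2385], E[r] = 1.0411, γ^t·E[r] = 0.758962, running G = 4.197032
t=4: π = [0.2141, 0.1657, 0.1797, 0.2013, 0.2392], E[r] = 1.0407, γ^t·E[r] = 0.682823, running G = 4.879855
t=5: π = [0.2141, 0.1658, 0.1796, 0.2013, 0.2392], E[r] = 1.0405, γ^t·E[r] = 0.614377, running G = 5.494232
t=6: π = [0.2141, 0.1658, 0.1796, 0.2013, 0.2392], E[r] = 1.0404, γ^t·E[r] = 0.552928, running G = 6.047160
t=7: π = [0.2141, 0.1658, 0.1796, 0.2013, 0.2392], E[r] = 1.0404, γ^t·E[r] = 0.497631, running G = 6.544790
t=8: π = [0.2141, 0.1658, 0.1796, 0.2013, 0.2392], E[r] = 1.0404, γ^t·E[r] = 0.447867, running G = 6.992657

G = 6.9927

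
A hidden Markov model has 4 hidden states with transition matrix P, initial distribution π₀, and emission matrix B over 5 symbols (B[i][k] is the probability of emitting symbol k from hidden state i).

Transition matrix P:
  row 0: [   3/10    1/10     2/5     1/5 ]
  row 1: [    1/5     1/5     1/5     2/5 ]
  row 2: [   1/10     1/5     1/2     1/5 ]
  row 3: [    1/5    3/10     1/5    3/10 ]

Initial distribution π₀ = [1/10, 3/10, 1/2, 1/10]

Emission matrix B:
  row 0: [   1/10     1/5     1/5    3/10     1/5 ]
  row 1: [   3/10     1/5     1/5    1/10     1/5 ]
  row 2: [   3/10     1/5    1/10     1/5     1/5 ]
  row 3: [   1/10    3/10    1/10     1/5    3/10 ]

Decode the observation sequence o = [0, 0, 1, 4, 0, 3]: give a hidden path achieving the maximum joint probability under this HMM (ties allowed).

t=0: δ = [1.000e-02, 9.000e-02, 1.500e-01, 1.000e-02]  (obs o_0=0)
t=1: δ = [1.800e-03, 9.000e-03, 2.250e-02, 3.600e-03]  ψ = [1, 2, 2, 1]  (obs o_1=0)
t=2: δ = [4.500e-04, 9.000e-04, 2.250e-03, 1.350e-03]  ψ = [2, 2, 2, 2]  (obs o_2=1)
t=3: δ = [5.400e-05, 9.000e-05, 2.250e-04, 1.350e-04]  ψ = [3, 2, 2, 2]  (obs o_3=4)
t=4: δ = [2.700e-06, 1.350e-05, 3.375e-05, 4.500e-06]  ψ = [3, 2, 2, 2]  (obs o_4=0)
t=5: δ = [1.013e-06, 6.750e-07, 3.375e-06, 1.350e-06]  ψ = [2, 2, 2, 2]  (obs o_5=3)
backtrack: best end state = 2; path = [2, 2, 2, 2, 2, 2]

path = [2, 2, 2, 2, 2, 2]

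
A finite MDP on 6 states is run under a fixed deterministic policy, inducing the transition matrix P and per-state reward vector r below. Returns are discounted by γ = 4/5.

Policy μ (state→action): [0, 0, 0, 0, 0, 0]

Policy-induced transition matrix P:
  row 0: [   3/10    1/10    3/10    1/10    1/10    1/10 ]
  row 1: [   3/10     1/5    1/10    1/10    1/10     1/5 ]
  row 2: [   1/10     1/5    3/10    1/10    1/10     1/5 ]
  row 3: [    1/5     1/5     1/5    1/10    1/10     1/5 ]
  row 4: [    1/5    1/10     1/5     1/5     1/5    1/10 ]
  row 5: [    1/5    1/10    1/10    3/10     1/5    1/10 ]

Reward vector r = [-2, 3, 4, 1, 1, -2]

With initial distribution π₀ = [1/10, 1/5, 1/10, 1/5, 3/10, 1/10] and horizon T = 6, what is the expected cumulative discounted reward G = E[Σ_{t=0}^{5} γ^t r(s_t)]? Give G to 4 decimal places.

t=0: π = [0.1000, 0.2000, 0.1000, 0.2000, 0.3000, 0.1000], E[r] = 1.1000, γ^t·E[r] = 1.100000, running G = 1.100000
t=1: π = [0.2200, 0.1500, 0.1900, 0.1500, 0.1400, 0.1500], E[r] = 0.7600, γ^t·E[r] = 0.608000, running G = 1.708000
t=2: π = [0.2180, 0.1490, 0.2110, 0.1440, 0.1290, 0.1490], E[r] = 0.8300, γ^t·E[r] = 0.531200, running G = 2.239200
t=3: π = [0.2156, 0.1504, 0.2131, 0.1427, 0.1278, 0.1504], E[r] = 0.8421, γ^t·E[r] = 0.431155, running G = 2.670355
t=4: π = [0.2153, 0.1506, 0.2128, 0.1429, 0.1278, 0.1506], E[r] = 0.8419, γ^t·E[r] = 0.344834, running G = 3.015189
t=5: π = [0.2153, 0.1506, 0.2127, 0.1429, 0.1278, 0.1506], E[r] = 0.8415, γ^t·E[r] = 0.275739, running G = 3.290928

G = 3.2909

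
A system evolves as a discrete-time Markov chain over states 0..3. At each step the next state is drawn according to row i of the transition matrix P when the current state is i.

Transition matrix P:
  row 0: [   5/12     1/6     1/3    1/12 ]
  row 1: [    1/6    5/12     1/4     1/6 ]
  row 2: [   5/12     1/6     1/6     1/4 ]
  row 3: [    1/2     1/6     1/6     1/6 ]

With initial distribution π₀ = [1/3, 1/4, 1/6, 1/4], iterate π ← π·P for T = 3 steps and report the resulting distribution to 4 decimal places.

π = [0.3736, 0.2227, 0.2473, 0.1563]

t=0: π = [0.3333, 0.2500, 0.1667, 0.2500]
t=1: π = [0.3750, 0.2292, 0.2431, 0.1528]
t=2: π = [0.3721, 0.2240, 0.2483, 0.1557]
t=3: π = [0.3736, 0.2227, 0.2473, 0.1563]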